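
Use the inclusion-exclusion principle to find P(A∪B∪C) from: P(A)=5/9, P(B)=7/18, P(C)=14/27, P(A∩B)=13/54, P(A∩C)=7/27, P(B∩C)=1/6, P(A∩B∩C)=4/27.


P(A∪B∪C) = P(A)+P(B)+P(C) - P(AB)-P(AC)-P(BC) + P(ABC)
= 5/9+7/18+14/27 - 13/54-7/27-1/6 + 4/27
= 17/18

17/18


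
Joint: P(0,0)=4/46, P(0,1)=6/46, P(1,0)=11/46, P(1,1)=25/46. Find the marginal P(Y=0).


P(Y=0) = P(0,0)+P(1,0) = 4/46 + 11/46 = 15/46

15/46


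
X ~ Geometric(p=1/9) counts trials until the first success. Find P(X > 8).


P(X > 8) = P(first 8 trials all fail) = (1-p)^8 = (8/9)^8 = 16777216/43046721

16777216/43046721


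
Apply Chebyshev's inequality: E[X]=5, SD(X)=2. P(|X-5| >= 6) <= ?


k = 6/2 = 3
Chebyshev: P(|X-mu| >= k*sigma) <= 1/k^2 = 1/3^2 = 1/9

1/9


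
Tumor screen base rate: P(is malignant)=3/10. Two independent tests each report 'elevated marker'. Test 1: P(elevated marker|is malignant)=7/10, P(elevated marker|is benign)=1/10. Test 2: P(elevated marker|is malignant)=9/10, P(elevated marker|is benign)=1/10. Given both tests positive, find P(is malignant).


After test 1: P(+) = 7/10*3/10 + 1/10*7/10 = 7/25
P(B|+) = (21/100)/(7/25) = 3/4
After test 2 (use post1 as new prior): P(+) = 9/10*3/4 + 1/10*1/4 = 7/10
P(B|+,+) = (27/40)/(7/10) = 27/28

27/28


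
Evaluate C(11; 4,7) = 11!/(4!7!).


11! = 39916800
Denominator: 4!=24 * 7!=5040
Coefficient = 39916800 / 120960 = 330

330


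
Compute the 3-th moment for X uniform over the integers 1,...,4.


E[X^3] = (1/4) * sum(x^3 for x=1..4)
= 100/4 = 25

25


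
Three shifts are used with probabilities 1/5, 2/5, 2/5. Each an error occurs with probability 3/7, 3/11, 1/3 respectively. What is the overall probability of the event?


P(A) = P(A|B1)P(B1) + P(A|B2)P(B2) + P(A|B3)P(B3)
= 3/7*1/5 + 3/11*2/5 + 1/3*2/5
= 3/35 + 6/55 + 2/15 = 379/1155

379/1155


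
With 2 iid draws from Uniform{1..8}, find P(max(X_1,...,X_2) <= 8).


P(max <= 8) = P(all X_i <= 8) = (P(X_1 <= 8))^2
= (8/8)^2 = 1^2 = 1

1


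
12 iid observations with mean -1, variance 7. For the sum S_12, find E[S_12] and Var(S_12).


E[S_n] = n*mu = 12*-1 = -12
Var(S_n) = n*sigma^2 = 12*7 = 84

E[S_12]=-12, Var(S_12)=84


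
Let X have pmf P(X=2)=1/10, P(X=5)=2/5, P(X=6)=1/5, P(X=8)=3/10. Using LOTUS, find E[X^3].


E[X^3] = sum(g(x)*P(x))
= 8*1/10 + 125*2/5 + 216*1/5 + 512*3/10
= 1238/5

1238/5


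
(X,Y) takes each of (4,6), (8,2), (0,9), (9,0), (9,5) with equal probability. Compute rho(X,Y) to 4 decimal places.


Cov(X,Y) = -9.4000, Var(X) = 12.4000, Var(Y) = 9.8400
rho = Cov/(sqrt(VarX)*sqrt(VarY)) = -0.8510

-0.8510


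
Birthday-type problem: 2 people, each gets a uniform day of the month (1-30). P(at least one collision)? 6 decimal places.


P(all different) = prod((30-i)/30 for i=0..1) = 0.966667
P(at least one match) = 1 - 0.966667 = 0.033333

0.033333


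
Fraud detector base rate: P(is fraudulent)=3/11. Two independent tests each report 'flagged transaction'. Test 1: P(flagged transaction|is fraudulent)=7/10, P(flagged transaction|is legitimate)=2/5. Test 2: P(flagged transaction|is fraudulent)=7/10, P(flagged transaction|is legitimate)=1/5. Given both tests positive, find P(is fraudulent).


After test 1: P(+) = 7/10*3/11 + 2/5*8/11 = 53/110
P(B|+) = (21/110)/(53/110) = 21/53
After test 2 (use post1 as new prior): P(+) = 7/10*21/53 + 1/5*32/53 = 211/530
P(B|+,+) = (147/530)/(211/530) = 147/211

147/211


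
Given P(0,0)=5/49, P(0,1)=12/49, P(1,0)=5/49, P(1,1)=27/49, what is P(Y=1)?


P(Y=1) = P(0,1)+P(1,1) = 12/49 + 27/49 = 39/49

39/49


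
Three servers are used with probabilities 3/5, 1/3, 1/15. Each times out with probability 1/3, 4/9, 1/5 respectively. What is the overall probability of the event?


P(A) = P(A|B1)P(B1) + P(A|B2)P(B2) + P(A|B3)P(B3)
= 1/3*3/5 + 4/9*1/3 + 1/5*1/15
= 1/5 + 4/27 + 1/75 = 244/675

244/675


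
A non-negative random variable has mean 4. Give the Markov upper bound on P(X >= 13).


Markov: P(X >= a) <= E[X]/a
P(X >= 13) <= 4/13

4/13


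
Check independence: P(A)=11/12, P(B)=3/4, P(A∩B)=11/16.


P(A)*P(B) = 11/12*3/4 = 11/16
P(A∩B) = 11/16, which equals P(A)P(B), so independent

Yes, A and B are independent


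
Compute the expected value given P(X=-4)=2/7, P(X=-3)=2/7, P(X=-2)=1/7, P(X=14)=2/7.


E[X] = sum(x * P(x))
= -4*2/7 - 3*2/7 - 2*1/7 + 14*2/7
= 12/7

12/7


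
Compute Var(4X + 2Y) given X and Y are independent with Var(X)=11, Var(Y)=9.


Independence => Cov(X,Y)=0
Var(4X + 2Y) = 4^2*Var(X) + 2^2*Var(Y)
= 16*11 + 4*9 = 212

212


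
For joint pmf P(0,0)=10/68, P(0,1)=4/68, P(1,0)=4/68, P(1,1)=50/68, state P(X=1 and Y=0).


Read from table: P(X=1, Y=0) = 4/68 = 1/17

1/17


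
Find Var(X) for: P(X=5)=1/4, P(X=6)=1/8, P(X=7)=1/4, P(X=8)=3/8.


E[X] = 27/4, E[X^2] = 47
Var(X) = E[X^2] - (E[X])^2 = 47 - (27/4)^2 = 23/16

23/16


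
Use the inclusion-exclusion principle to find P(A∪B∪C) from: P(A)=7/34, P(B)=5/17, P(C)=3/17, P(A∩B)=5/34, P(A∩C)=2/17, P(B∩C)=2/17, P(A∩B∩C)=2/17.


P(A∪B∪C) = P(A)+P(B)+P(C) - P(AB)-P(AC)-P(BC) + P(ABC)
= 7/34+5/17+3/17 - 5/34-2/17-2/17 + 2/17
= 7/17

7/17


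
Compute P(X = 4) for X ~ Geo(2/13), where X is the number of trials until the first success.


P(X=4) = (1-p)^3 * p = (11/13)^3 * 2/13
= 1331/2197 * 2/13 = 2662/28561

2662/28561


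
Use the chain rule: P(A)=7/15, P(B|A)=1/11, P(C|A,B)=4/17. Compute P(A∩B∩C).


P(A∩B∩C) = P(A) * P(B|A) * P(C|A∩B)
= 7/15 * 1/11 * 4/17
= 7/165 * 4/17 = 28/2805

28/2805


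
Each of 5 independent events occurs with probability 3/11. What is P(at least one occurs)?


P(at least one) = 1 - P(none)
P(none) = (1 - 3/11)^5 = (8/11)^5 = 32768/161051
P(at least one) = 1 - 32768/161051 = 128283/161051

128283/161051


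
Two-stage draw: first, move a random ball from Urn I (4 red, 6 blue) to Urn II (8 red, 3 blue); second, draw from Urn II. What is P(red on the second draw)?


P(transfer red) = 4/10 = 2/5; P(transfer blue) = 3/5
If red transferred: Urn II has 9 red of 12, so P(red|red moved) = 3/4
If blue transferred: Urn II has 8 red of 12, so P(red|blue moved) = 2/3
By total probability: P(red) = 2/5*3/4 + 3/5*2/3 = 7/10

7/10


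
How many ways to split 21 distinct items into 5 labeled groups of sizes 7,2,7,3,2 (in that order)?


21! = 51090942171709440000
Denominator: 7!=5040 * 2!=2 * 7!=5040 * 3!=6 * 2!=2
Coefficient = 51090942171709440000 / 609638400 = 83805321600

83805321600


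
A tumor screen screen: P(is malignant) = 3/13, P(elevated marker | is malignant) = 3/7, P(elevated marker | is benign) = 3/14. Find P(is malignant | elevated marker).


P(A) = P(A|B)P(B) + P(A|B')P(B') = 3/7*3/13 + 3/14*10/13 = 24/91
P(B|A) = P(A|B)P(B)/P(A) = (9/91)/(24/91) = 3/8

3/8


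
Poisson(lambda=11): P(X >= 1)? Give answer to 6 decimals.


P(X>=1) = 1 - P(X<=0) = 1 - (e^(-11)*11^0/0!)
≈ 1 - 0.0000167017 = 0.9999832983
≈ 0.999983

0.999983


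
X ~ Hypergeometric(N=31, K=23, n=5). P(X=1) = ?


P(X=1) = C(23,1)*C(8,4) / C(31,5)
= 23*70 / 169911
= 1610/169911 = 230/24273

230/24273


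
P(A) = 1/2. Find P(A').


P(A') = 1 - P(A) = 1 - 1/2 = 1/2

1/2


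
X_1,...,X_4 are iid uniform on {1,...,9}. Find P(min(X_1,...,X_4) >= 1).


P(min >= 1) = P(all X_i >= 1) = (P(X_1 >= 1))^4
= (9/9)^4 = 1^4 = 1

1


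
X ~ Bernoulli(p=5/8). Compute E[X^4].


For Bernoulli: X in {0,1}
E[X^4] = 0^4*(1-5/8) + 1^4*5/8 = 5/8

5/8


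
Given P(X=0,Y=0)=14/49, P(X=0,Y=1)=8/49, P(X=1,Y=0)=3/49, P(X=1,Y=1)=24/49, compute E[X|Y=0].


P(Y=0) = 17/49
E[X|Y=0] = (0*14 + 1*3)/17 = 3/17

3/17


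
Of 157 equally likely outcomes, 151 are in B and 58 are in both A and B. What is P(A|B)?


P(A|B) = P(A∩B)/P(B) = (58/157)/(151/157) = 58/151

58/151


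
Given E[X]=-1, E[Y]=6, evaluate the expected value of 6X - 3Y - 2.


E[6X - 3Y - 2] = 6*E[X] - 3*E[Y] - 2
= (6)*(-1) + (-3)*(6) + (-2)
= -6 - 18 - 2 = -26

-26


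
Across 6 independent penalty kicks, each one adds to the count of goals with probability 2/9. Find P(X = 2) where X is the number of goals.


P(X=2) = C(6,2) * p^2 * (1-p)^4
= 15 * 4/81 * 2401/6561
= 48020/177147

48020/177147


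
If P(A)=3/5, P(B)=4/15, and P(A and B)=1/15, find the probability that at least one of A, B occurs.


P(A∪B) = P(A) + P(B) - P(A∩B)
= 3/5 + 4/15 - 1/15 = 4/5

4/5


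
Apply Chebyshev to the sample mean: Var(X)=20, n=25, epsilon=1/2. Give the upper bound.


Var(Xbar) = Var(X)/n = 20/25
Chebyshev: P(|Xbar-mu| >= 1/2) <= Var(Xbar)/(1/2)^2 = (4/5)/(1/4) = 16/5
Bound exceeds 1, so trivial bound: 1

1


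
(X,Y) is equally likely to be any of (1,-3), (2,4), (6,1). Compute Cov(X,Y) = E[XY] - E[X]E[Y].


E[X]=3, E[Y]=2/3, E[XY]=11/3
Cov(X,Y) = E[XY] - E[X]E[Y] = 11/3 - 3*2/3 = 5/3

5/3


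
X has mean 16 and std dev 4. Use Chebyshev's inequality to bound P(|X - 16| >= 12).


k = 12/4 = 3
Chebyshev: P(|X-mu| >= k*sigma) <= 1/k^2 = 1/3^2 = 1/9

1/9


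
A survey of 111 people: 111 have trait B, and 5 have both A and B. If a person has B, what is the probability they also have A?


P(A|B) = P(A∩B)/P(B) = (5/111)/(111/111) = 5/111

5/111


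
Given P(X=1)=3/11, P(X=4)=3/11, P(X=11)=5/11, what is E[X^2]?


E[X^2] = sum(g(x)*P(x))
= 1*3/11 + 16*3/11 + 121*5/11
= 656/11

656/11


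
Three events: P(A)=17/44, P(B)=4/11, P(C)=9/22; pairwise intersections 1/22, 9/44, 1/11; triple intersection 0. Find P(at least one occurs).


P(A∪B∪C) = P(A)+P(B)+P(C) - P(AB)-P(AC)-P(BC) + P(ABC)
= 17/44+4/11+9/22 - 1/22-9/44-1/11 + 0
= 9/11

9/11


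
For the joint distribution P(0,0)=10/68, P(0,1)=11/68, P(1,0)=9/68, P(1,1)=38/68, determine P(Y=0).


P(Y=0) = P(0,0)+P(1,0) = 10/68 + 9/68 = 19/68

19/68


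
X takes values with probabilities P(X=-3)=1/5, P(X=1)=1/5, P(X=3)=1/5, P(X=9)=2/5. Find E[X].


E[X] = sum(x * P(x))
= -3*1/5 + 1*1/5 + 3*1/5 + 9*2/5
= 19/5

19/5


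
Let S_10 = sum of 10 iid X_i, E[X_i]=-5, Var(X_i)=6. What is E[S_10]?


E[S_n] = n*E[X_1] = 10*-5 = -50

-50


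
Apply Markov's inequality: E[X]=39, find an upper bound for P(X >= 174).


Markov: P(X >= a) <= E[X]/a
P(X >= 174) <= 39/174 = 13/58

13/58


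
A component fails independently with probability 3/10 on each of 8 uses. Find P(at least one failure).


P(at least one) = 1 - P(none)
P(none) = (1 - 3/10)^8 = (7/10)^8 = 5764801/100000000
P(at least one) = 1 - 5764801/100000000 = 94235199/100000000

94235199/100000000


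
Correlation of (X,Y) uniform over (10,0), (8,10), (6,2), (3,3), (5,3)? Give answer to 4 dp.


Cov(X,Y) = 0.1600, Var(X) = 5.8400, Var(Y) = 11.4400
rho = Cov/(sqrt(VarX)*sqrt(VarY)) = 0.0196

0.0196


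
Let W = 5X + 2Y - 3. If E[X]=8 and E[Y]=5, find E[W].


E[5X + 2Y - 3] = 5*E[X] + 2*E[Y] - 3
= (5)*(8) + (2)*(5) + (-3)
= 40 + 10 - 3 = 47

47


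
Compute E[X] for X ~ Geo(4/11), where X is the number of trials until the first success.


For geometric (trials until first success), E[X] = 1/p = 1/(4/11) = 11/4

11/4


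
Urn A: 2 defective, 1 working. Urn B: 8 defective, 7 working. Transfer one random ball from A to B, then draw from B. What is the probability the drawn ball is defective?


P(transfer defective) = 2/3; P(transfer working) = 1/3
If defective transferred: Urn II has 9 defective of 16, so P(defective|defective moved) = 9/16
If working transferred: Urn II has 8 defective of 16, so P(defective|working moved) = 1/2
By total probability: P(defective) = 2/3*9/16 + 1/3*1/2 = 13/24

13/24


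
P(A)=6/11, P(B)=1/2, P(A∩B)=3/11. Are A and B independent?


P(A)*P(B) = 6/11*1/2 = 3/11
P(A∩B) = 3/11, which equals P(A)P(B), so independent

Yes, A and B are independent


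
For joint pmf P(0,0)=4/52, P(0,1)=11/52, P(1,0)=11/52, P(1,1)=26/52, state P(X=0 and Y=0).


Read from table: P(X=0, Y=0) = 4/52 = 1/13

1/13


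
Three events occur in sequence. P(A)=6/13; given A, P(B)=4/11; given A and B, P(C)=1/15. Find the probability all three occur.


P(A∩B∩C) = P(A) * P(B|A) * P(C|A∩B)
= 6/13 * 4/11 * 1/15
= 24/143 * 1/15 = 8/715

8/715


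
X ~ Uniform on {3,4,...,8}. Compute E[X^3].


E[X^3] = (1/6) * sum(x^3 for x=3..8)
= 1287/6 = 429/2

429/2


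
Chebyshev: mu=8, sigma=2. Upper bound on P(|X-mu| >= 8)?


k = 8/2 = 4
Chebyshev: P(|X-mu| >= k*sigma) <= 1/k^2 = 1/4^2 = 1/16

1/16


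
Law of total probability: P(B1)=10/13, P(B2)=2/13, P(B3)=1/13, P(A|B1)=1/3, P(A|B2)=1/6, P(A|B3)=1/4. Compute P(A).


P(A) = P(A|B1)P(B1) + P(A|B2)P(B2) + P(A|B3)P(B3)
= 1/3*10/13 + 1/6*2/13 + 1/4*1/13
= 10/39 + 1/39 + 1/52 = 47/156

47/156


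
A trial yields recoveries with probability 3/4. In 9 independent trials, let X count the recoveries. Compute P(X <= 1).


P(X<=1) = P(X=0) + P(X=1)
= 1/262144 + 27/262144
= 7/65536

7/65536


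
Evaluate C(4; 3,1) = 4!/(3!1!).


4! = 24
Denominator: 3!=6 * 1!=1
Coefficient = 24 / 6 = 4

4


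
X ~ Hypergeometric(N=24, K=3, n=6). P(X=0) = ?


P(X=0) = C(3,0)*C(21,6) / C(24,6)
= 1*54264 / 134596
= 54264/134596 = 102/253

102/253


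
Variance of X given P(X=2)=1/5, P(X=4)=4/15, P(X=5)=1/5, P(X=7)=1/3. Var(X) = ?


E[X] = 24/5, E[X^2] = 132/5
Var(X) = E[X^2] - (E[X])^2 = 132/5 - (24/5)^2 = 84/25

84/25


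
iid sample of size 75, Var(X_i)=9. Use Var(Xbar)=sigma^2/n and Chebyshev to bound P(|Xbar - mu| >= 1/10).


Var(Xbar) = Var(X)/n = 9/75
Chebyshev: P(|Xbar-mu| >= 1/10) <= Var(Xbar)/(1/10)^2 = (3/25)/(1/100) = 12
Bound exceeds 1, so trivial bound: 1

1


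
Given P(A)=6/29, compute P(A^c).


P(A') = 1 - P(A) = 1 - 6/29 = 23/29

23/29


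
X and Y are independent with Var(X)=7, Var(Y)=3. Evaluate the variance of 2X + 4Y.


Independence => Cov(X,Y)=0
Var(2X + 4Y) = 2^2*Var(X) + 4^2*Var(Y)
= 4*7 + 16*3 = 76

76


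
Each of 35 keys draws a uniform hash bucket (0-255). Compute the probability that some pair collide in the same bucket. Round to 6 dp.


P(all different) = prod((256-i)/256 for i=0..34) = 0.087485
P(at least one match) = 1 - 0.087485 = 0.912515

0.912515


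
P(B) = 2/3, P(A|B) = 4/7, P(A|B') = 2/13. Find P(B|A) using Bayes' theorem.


P(A) = P(A|B)P(B) + P(A|B')P(B') = 4/7*2/3 + 2/13*1/3 = 118/273
P(B|A) = P(A|B)P(B)/P(A) = (8/21)/(118/273) = 52/59

52/59


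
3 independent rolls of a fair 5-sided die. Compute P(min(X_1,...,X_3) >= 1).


P(min >= 1) = P(all X_i >= 1) = (P(X_1 >= 1))^3
= (5/5)^3 = 1^3 = 1

1


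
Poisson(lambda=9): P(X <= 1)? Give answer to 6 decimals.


P(X<=1) = e^(-9)*9^0/0! + e^(-9)*9^1/1!
≈ 0.0001234098 + 0.0011106882
= 0.0012340980
≈ 0.001234

0.001234


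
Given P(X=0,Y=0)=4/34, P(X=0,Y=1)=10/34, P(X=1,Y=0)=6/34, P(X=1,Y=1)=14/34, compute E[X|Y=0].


P(Y=0) = 10/34
E[X|Y=0] = (0*4 + 1*6)/10 = 6/10 = 3/5

3/5


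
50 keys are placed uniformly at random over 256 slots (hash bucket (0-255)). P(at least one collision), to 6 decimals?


P(all different) = prod((256-i)/256 for i=0..49) = 0.005932
P(at least one match) = 1 - 0.005932 = 0.994068

0.994068


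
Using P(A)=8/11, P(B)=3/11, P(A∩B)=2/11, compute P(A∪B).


P(A∪B) = P(A) + P(B) - P(A∩B)
= 8/11 + 3/11 - 2/11 = 9/11

9/11


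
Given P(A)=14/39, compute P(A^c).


P(A') = 1 - P(A) = 1 - 14/39 = 25/39

25/39


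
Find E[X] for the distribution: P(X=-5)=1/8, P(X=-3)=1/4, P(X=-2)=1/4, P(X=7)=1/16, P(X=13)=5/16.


E[X] = sum(x * P(x))
= -5*1/8 - 3*1/4 - 2*1/4 + 7*1/16 + 13*5/16
= 21/8

21/8


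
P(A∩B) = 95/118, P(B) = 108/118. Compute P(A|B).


P(A|B) = P(A∩B)/P(B) = (95/118)/(108/118) = 95/108

95/108


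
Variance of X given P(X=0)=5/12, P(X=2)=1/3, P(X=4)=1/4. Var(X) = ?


E[X] = 5/3, E[X^2] = 16/3
Var(X) = E[X^2] - (E[X])^2 = 16/3 - (5/3)^2 = 23/9

23/9


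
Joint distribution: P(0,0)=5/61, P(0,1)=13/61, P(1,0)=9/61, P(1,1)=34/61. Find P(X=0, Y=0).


Read from table: P(X=0, Y=0) = 5/61

5/61


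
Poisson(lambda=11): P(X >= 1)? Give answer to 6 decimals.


P(X>=1) = 1 - P(X<=0) = 1 - (e^(-11)*11^0/0!)
≈ 1 - 0.0000167017 = 0.9999832983
≈ 0.999983

0.999983


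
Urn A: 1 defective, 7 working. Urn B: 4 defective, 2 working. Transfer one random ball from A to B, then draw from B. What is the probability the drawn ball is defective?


P(transfer defective) = 1/8; P(transfer working) = 7/8
If defective transferred: Urn II has 5 defective of 7, so P(defective|defective moved) = 5/7
If working transferred: Urn II has 4 defective of 7, so P(defective|working moved) = 4/7
By total probability: P(defective) = 1/8*5/7 + 7/8*4/7 = 33/56

33/56


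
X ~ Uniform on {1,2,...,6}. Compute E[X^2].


E[X^2] = (1/6) * sum(x^2 for x=1..6)
= 91/6

91/6


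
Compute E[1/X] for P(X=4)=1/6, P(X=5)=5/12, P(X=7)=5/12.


E[1/X] = sum(g(x)*P(x))
= 1/4*1/6 + 1/5*5/12 + 1/7*5/12
= 31/168

31/168


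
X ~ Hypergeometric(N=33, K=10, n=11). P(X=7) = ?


P(X=7) = C(10,7)*C(23,4) / C(33,11)
= 120*8855 / 193536720
= 1062600/193536720 = 385/70122

385/70122


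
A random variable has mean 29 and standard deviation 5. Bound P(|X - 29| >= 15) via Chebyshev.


k = 15/5 = 3
Chebyshev: P(|X-mu| >= k*sigma) <= 1/k^2 = 1/3^2 = 1/9

1/9


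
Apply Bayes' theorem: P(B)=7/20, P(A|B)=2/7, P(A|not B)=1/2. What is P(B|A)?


P(A) = P(A|B)P(B) + P(A|B')P(B') = 2/7*7/20 + 1/2*13/20 = 17/40
P(B|A) = P(A|B)P(B)/P(A) = (1/10)/(17/40) = 4/17

4/17


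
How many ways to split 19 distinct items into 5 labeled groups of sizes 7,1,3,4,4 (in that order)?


19! = 121645100408832000
Denominator: 7!=5040 * 1!=1 * 3!=6 * 4!=24 * 4!=24
Coefficient = 121645100408832000 / 17418240 = 6983776800

6983776800


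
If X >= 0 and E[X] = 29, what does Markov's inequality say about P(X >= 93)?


Markov: P(X >= a) <= E[X]/a
P(X >= 93) <= 29/93

29/93


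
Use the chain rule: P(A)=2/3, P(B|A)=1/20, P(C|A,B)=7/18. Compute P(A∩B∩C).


P(A∩B∩C) = P(A) * P(B|A) * P(C|A∩B)
= 2/3 * 1/20 * 7/18
= 1/30 * 7/18 = 7/540

7/540


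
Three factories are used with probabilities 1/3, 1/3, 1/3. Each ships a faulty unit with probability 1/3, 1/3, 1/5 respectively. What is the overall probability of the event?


P(A) = P(A|B1)P(B1) + P(A|B2)P(B2) + P(A|B3)P(B3)
= 1/3*1/3 + 1/3*1/3 + 1/5*1/3
= 1/9 + 1/9 + 1/15 = 13/45

13/45


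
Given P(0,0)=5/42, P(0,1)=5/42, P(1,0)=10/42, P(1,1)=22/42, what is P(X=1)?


P(X=1) = P(1,0)+P(1,1) = 10/42 + 22/42 = 32/42 = 16/21

16/21


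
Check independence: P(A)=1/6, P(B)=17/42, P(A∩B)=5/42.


P(A)*P(B) = 1/6*17/42 = 17/252
P(A∩B) = 5/42 != 17/252, so not independent

No, A and B are not independent


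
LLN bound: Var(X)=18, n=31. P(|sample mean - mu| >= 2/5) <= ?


Var(Xbar) = Var(X)/n = 18/31
Chebyshev: P(|Xbar-mu| >= 2/5) <= Var(Xbar)/(2/5)^2 = (18/31)/(4/25) = 225/62
Bound exceeds 1, so trivial bound: 1

1


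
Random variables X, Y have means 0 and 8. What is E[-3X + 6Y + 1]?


E[-3X + 6Y + 1] = -3*E[X] + 6*E[Y] + 1
= (-3)*(0) + (6)*(8) + (1)
= 0 + 48 + 1 = 49

49


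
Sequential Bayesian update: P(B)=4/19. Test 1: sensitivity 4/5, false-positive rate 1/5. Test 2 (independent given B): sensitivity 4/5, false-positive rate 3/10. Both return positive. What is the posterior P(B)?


After test 1: P(+) = 4/5*4/19 + 1/5*15/19 = 31/95
P(B|+) = (16/95)/(31/95) = 16/31
After test 2 (use post1 as new prior): P(+) = 4/5*16/31 + 3/10*15/31 = 173/310
P(B|+,+) = (64/155)/(173/310) = 128/173

128/173


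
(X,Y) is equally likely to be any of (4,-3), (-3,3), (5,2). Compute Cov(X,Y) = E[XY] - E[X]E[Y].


E[X]=2, E[Y]=2/3, E[XY]=-11/3
Cov(X,Y) = E[XY] - E[X]E[Y] = -11/3 - 2*2/3 = -5

-5


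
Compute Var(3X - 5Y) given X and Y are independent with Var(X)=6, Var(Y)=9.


Independence => Cov(X,Y)=0
Var(3X - 5Y) = 3^2*Var(X) + (-5)^2*Var(Y)
= 9*6 + 25*9 = 279

279


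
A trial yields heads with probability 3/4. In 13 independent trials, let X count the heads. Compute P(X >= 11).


P(X>=11) = P(X=11) + P(X=12) + P(X=13)
= 6908733/33554432 + 6908733/67108864 + 1594323/67108864
= 11160261/33554432

11160261/33554432


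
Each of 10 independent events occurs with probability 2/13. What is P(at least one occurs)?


P(at least one) = 1 - P(none)
P(none) = (1 - 2/13)^10 = (11/13)^10 = 25937424601/137858491849
P(at least one) = 1 - 25937424601/137858491849 = 111921067248/137858491849

111921067248/137858491849


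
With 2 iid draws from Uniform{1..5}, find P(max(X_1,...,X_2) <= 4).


P(max <= 4) = P(all X_i <= 4) = (P(X_1 <= 4))^2
= (4/5)^2 = 16/25

16/25


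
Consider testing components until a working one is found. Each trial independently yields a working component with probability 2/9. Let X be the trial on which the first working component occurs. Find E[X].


For geometric (trials until first success), E[X] = 1/p = 1/(2/9) = 9/2

9/2


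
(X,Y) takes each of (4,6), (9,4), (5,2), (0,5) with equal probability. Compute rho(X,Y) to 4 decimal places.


Cov(X,Y) = -1.6250, Var(X) = 10.2500, Var(Y) = 2.1875
rho = Cov/(sqrt(VarX)*sqrt(VarY)) = -0.3432

-0.3432


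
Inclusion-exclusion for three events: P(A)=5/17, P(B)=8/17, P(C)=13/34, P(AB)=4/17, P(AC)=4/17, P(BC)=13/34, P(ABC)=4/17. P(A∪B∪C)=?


P(A∪B∪C) = P(A)+P(B)+P(C) - P(AB)-P(AC)-P(BC) + P(ABC)
= 5/17+8/17+13/34 - 4/17-4/17-13/34 + 4/17
= 9/17

9/17


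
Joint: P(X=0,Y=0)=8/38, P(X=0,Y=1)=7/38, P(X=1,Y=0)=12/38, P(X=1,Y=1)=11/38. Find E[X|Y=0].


P(Y=0) = 20/38
E[X|Y=0] = (0*8 + 1*12)/20 = 12/20 = 3/5

3/5


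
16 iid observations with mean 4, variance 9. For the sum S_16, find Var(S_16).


By independence, Var(S_n) = n*Var(X_1) = 16*9 = 144

144


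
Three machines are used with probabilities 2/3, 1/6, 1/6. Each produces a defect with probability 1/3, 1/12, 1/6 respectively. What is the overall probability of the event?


P(A) = P(A|B1)P(B1) + P(A|B2)P(B2) + P(A|B3)P(B3)
= 1/3*2/3 + 1/12*1/6 + 1/6*1/6
= 2/9 + 1/72 + 1/36 = 19/72

19/72


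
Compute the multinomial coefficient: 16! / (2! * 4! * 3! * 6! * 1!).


16! = 20922789888000
Denominator: 2!=2 * 4!=24 * 3!=6 * 6!=720 * 1!=1
Coefficient = 20922789888000 / 207360 = 100900800

100900800


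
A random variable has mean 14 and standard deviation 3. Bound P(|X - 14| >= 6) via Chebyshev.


k = 6/3 = 2
Chebyshev: P(|X-mu| >= k*sigma) <= 1/k^2 = 1/2^2 = 1/4

1/4


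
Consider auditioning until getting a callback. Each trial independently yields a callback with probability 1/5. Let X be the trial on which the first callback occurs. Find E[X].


For geometric (trials until first success), E[X] = 1/p = 1/(1/5) = 5

5


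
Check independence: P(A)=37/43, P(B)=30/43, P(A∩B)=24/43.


P(A)*P(B) = 37/43*30/43 = 1110/1849
P(A∩B) = 24/43 != 1110/1849, so not independent

No, A and B are not independent


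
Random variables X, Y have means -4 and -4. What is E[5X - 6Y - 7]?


E[5X - 6Y - 7] = 5*E[X] - 6*E[Y] - 7
= (5)*(-4) + (-6)*(-4) + (-7)
= -20 + 24 - 7 = -3

-3


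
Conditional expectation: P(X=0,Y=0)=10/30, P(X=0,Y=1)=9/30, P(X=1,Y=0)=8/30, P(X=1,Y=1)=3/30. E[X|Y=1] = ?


P(Y=1) = 12/30
E[X|Y=1] = (0*9 + 1*3)/12 = 3/12 = 1/4

1/4


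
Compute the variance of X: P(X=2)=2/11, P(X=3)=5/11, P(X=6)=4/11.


E[X] = 43/11, E[X^2] = 197/11
Var(X) = E[X^2] - (E[X])^2 = 197/11 - (43/11)^2 = 318/121

318/121


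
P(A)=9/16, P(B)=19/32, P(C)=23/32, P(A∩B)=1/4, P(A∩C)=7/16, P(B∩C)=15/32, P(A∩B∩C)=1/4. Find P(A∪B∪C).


P(A∪B∪C) = P(A)+P(B)+P(C) - P(AB)-P(AC)-P(BC) + P(ABC)
= 9/16+19/32+23/32 - 1/4-7/16-15/32 + 1/4
= 31/32

31/32


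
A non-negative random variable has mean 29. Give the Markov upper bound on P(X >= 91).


Markov: P(X >= a) <= E[X]/a
P(X >= 91) <= 29/91

29/91


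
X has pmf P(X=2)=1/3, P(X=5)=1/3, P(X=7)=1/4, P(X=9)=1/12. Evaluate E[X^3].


E[X^3] = sum(x^3 * P(x))
= 8*1/3 + 125*1/3 + 343*1/4 + 729*1/12
= 1145/6

1145/6


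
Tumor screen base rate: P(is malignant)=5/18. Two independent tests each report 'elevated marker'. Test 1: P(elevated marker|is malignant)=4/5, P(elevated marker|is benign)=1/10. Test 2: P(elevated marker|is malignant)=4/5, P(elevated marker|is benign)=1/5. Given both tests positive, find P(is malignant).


After test 1: P(+) = 4/5*5/18 + 1/10*13/18 = 53/180
P(B|+) = (2/9)/(53/180) = 40/53
After test 2 (use post1 as new prior): P(+) = 4/5*40/53 + 1/5*13/53 = 173/265
P(B|+,+) = (32/53)/(173/265) = 160/173

160/173


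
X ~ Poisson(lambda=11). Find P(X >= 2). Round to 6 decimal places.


P(X>=2) = 1 - P(X<=1) = 1 - (e^(-11)*11^0/0! + e^(-11)*11^1/1!)
≈ 1 - (0.0000167017 + 0.0001837187)
= 1 - 0.0002004204 = 0.9997995796
≈ 0.999800

0.999800


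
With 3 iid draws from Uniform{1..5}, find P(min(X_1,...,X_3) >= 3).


P(min >= 3) = P(all X_i >= 3) = (P(X_1 >= 3))^3
= (3/5)^3 = 27/125

27/125


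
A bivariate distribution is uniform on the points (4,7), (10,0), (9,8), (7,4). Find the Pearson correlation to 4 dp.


Cov(X,Y) = -3.6250, Var(X) = 5.2500, Var(Y) = 9.6875
rho = Cov/(sqrt(VarX)*sqrt(VarY)) = -0.5083

-0.5083


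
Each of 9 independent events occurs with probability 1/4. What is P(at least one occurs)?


P(at least one) = 1 - P(none)
P(none) = (1 - 1/4)^9 = (3/4)^9 = 19683/262144
P(at least one) = 1 - 19683/262144 = 242461/262144

242461/262144


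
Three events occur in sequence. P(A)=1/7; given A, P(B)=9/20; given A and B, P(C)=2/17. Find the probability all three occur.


P(A∩B∩C) = P(A) * P(B|A) * P(C|A∩B)
= 1/7 * 9/20 * 2/17
= 9/140 * 2/17 = 9/1190

9/1190


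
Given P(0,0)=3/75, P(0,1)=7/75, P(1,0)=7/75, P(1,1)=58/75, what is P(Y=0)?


P(Y=0) = P(0,0)+P(1,0) = 3/75 + 7/75 = 10/75 = 2/15

2/15


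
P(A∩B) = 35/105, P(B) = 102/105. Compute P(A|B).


P(A|B) = P(A∩B)/P(B) = (35/105)/(102/105) = 35/102

35/102


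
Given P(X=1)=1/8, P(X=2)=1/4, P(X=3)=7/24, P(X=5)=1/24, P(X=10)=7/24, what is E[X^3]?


E[X^3] = sum(g(x)*P(x))
= 1*1/8 + 8*1/4 + 27*7/24 + 125*1/24 + 1000*7/24
= 2455/8

2455/8


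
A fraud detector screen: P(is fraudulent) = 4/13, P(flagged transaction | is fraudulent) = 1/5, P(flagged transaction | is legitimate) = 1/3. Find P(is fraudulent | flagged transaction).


P(A) = P(A|B)P(B) + P(A|B')P(B') = 1/5*4/13 + 1/3*9/13 = 19/65
P(B|A) = P(A|B)P(B)/P(A) = (4/65)/(19/65) = 4/19

4/19


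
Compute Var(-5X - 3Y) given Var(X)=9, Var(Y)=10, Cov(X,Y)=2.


Var(-5X - 3Y) = (-5)^2*Var(X) + (-3)^2*Var(Y) + 2*(-5)*(-3)*Cov(X,Y)
= 25*9 + 9*10 + 30*2
= 225 + 90 + 60 = 375

375


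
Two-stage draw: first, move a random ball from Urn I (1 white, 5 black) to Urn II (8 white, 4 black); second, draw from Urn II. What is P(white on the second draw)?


P(transfer white) = 1/6; P(transfer black) = 5/6
If white transferred: Urn II has 9 white of 13, so P(white|white moved) = 9/13
If black transferred: Urn II has 8 white of 13, so P(white|black moved) = 8/13
By total probability: P(white) = 1/6*9/13 + 5/6*8/13 = 49/78

49/78


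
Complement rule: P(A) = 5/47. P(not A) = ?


P(A') = 1 - P(A) = 1 - 5/47 = 42/47

42/47


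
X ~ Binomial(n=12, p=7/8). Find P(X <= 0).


P(X<=0) = P(X=0)
= 1/68719476736
= 1/68719476736

1/68719476736


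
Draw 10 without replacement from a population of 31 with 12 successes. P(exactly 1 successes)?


P(X=1) = C(12,1)*C(19,9) / C(31,10)
= 12*92378 / 44352165
= 1108536/44352165 = 2584/103385

2584/103385


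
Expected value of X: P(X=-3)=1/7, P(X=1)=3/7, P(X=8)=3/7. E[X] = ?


E[X] = sum(x * P(x))
= -3*1/7 + 1*3/7 + 8*3/7
= 24/7

24/7


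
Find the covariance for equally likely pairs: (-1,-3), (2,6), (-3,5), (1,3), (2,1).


E[X]=1/5, E[Y]=12/5, E[XY]=1
Cov(X,Y) = E[XY] - E[X]E[Y] = 1 - 1/5*12/5 = 13/25

13/25


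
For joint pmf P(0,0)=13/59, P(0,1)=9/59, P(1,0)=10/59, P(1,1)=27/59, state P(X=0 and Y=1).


Read from table: P(X=0, Y=1) = 9/59

9/59


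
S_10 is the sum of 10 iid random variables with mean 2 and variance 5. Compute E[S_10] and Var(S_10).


E[S_n] = n*mu = 10*2 = 20
Var(S_n) = n*sigma^2 = 10*5 = 50

E[S_10]=20, Var(S_10)=50


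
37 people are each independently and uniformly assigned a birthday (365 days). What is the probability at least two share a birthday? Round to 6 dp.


P(all different) = prod((365-i)/365 for i=0..36) = 0.151266
P(at least one match) = 1 - 0.151266 = 0.848734

0.848734


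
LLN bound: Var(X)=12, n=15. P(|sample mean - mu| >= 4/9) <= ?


Var(Xbar) = Var(X)/n = 12/15
Chebyshev: P(|Xbar-mu| >= 4/9) <= Var(Xbar)/(4/9)^2 = (4/5)/(16/81) = 81/20
Bound exceeds 1, so trivial bound: 1

1


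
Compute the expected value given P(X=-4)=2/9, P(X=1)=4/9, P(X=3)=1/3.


E[X] = sum(x * P(x))
= -4*2/9 + 1*4/9 + 3*1/3
= 5/9

5/9


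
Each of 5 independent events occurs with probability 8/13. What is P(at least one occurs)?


P(at least one) = 1 - P(none)
P(none) = (1 - 8/13)^5 = (5/13)^5 = 3125/371293
P(at least one) = 1 - 3125/371293 = 368168/371293

368168/371293


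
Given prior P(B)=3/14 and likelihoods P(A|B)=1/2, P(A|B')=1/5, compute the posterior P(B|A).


P(A) = P(A|B)P(B) + P(A|B')P(B') = 1/2*3/14 + 1/5*11/14 = 37/140
P(B|A) = P(A|B)P(B)/P(A) = (3/28)/(37/140) = 15/37

15/37


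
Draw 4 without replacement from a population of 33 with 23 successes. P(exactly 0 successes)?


P(X=0) = C(23,0)*C(10,4) / C(33,4)
= 1*210 / 40920
= 210/40920 = 7/1364

7/1364


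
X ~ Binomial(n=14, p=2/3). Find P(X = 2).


P(X=2) = C(14,2) * p^2 * (1-p)^12
= 91 * 4/9 * 1/531441
= 364/4782969

364/4782969


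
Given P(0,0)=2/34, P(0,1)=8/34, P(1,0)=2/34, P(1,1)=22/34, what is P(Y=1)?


P(Y=1) = P(0,1)+P(1,1) = 8/34 + 22/34 = 30/34 = 15/17

15/17


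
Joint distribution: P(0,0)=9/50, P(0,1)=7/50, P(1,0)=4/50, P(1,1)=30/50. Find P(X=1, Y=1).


Read from table: P(X=1, Y=1) = 30/50 = 3/5

3/5


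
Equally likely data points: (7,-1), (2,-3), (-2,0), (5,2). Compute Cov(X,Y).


E[X]=3, E[Y]=-1/2, E[XY]=-3/4
Cov(X,Y) = E[XY] - E[X]E[Y] = -3/4 - 3*-1/2 = 3/4

3/4


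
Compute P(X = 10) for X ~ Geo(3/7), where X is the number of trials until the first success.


P(X=10) = (1-p)^9 * p = (4/7)^9 * 3/7
= 262144/40353607 * 3/7 = 786432/282475249

786432/282475249


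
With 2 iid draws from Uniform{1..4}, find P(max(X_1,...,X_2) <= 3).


P(max <= 3) = P(all X_i <= 3) = (P(X_1 <= 3))^2
= (3/4)^2 = 9/16

9/16


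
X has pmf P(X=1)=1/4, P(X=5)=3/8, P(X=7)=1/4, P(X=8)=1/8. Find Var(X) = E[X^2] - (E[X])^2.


E[X] = 39/8, E[X^2] = 239/8
Var(X) = E[X^2] - (E[X])^2 = 239/8 - (39/8)^2 = 391/64

391/64


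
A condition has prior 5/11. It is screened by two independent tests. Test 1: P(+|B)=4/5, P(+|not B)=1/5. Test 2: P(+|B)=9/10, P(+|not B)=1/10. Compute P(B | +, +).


After test 1: P(+) = 4/5*5/11 + 1/5*6/11 = 26/55
P(B|+) = (4/11)/(26/55) = 10/13
After test 2 (use post1 as new prior): P(+) = 9/10*10/13 + 1/10*3/13 = 93/130
P(B|+,+) = (9/13)/(93/130) = 30/31

30/31


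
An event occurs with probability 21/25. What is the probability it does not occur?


P(A') = 1 - P(A) = 1 - 21/25 = 4/25

4/25


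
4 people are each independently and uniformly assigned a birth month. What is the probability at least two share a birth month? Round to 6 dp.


P(all different) = prod((12-i)/12 for i=0..3) = 0.572917
P(at least one match) = 1 - 0.572917 = 0.427083

0.427083


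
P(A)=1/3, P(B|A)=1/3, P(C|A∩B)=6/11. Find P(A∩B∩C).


P(A∩B∩C) = P(A) * P(B|A) * P(C|A∩B)
= 1/3 * 1/3 * 6/11
= 1/9 * 6/11 = 2/33

2/33


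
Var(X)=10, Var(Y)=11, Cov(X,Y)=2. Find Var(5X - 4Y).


Var(5X - 4Y) = 5^2*Var(X) + (-4)^2*Var(Y) + 2*5*(-4)*Cov(X,Y)
= 25*10 + 16*11 - 40*2
= 250 + 176 - 80 = 346

346


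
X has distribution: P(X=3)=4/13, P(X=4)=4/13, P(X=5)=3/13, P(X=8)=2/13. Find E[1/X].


E[1/X] = sum(g(x)*P(x))
= 1/3*4/13 + 1/4*4/13 + 1/5*3/13 + 1/8*2/13
= 191/780

191/780


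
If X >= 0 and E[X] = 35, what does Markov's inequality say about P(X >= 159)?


Markov: P(X >= a) <= E[X]/a
P(X >= 159) <= 35/159

35/159


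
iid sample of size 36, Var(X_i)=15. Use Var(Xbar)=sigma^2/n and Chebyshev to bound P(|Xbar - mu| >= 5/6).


Var(Xbar) = Var(X)/n = 15/36
Chebyshev: P(|Xbar-mu| >= 5/6) <= Var(Xbar)/(5/6)^2 = (5/12)/(25/36) = 3/5

3/5


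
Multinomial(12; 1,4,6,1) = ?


12! = 479001600
Denominator: 1!=1 * 4!=24 * 6!=720 * 1!=1
Coefficient = 479001600 / 17280 = 27720

27720


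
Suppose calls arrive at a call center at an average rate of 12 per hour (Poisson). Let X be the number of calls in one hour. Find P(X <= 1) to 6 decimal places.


P(X<=1) = e^(-12)*12^0/0! + e^(-12)*12^1/1!
≈ 0.0000061442 + 0.0000737305
= 0.0000798747
≈ 0.000080

0.000080


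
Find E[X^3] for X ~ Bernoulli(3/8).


For Bernoulli: X in {0,1}
E[X^3] = 0^3*(1-3/8) + 1^3*3/8 = 3/8

3/8


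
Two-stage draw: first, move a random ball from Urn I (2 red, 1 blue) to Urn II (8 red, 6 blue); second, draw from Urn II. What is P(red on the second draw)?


P(transfer red) = 2/3; P(transfer blue) = 1/3
If red transferred: Urn II has 9 red of 15, so P(red|red moved) = 3/5
If blue transferred: Urn II has 8 red of 15, so P(red|blue moved) = 8/15
By total probability: P(red) = 2/3*3/5 + 1/3*8/15 = 26/45

26/45


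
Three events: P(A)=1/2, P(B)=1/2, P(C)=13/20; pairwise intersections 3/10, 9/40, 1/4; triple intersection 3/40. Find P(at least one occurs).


P(A∪B∪C) = P(A)+P(B)+P(C) - P(AB)-P(AC)-P(BC) + P(ABC)
= 1/2+1/2+13/20 - 3/10-9/40-1/4 + 3/40
= 19/20

19/20


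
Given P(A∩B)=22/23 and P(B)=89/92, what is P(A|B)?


P(A|B) = P(A∩B)/P(B) = (88/92)/(89/92) = 88/89

88/89


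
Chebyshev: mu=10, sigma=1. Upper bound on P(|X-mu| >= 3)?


k = 3/1 = 3
Chebyshev: P(|X-mu| >= k*sigma) <= 1/k^2 = 1/3^2 = 1/9

1/9


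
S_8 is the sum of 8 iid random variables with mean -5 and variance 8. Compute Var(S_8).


By independence, Var(S_n) = n*Var(X_1) = 8*8 = 64

64


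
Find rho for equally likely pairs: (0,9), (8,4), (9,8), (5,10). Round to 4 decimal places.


Cov(X,Y) = -4.1250, Var(X) = 12.2500, Var(Y) = 5.1875
rho = Cov/(sqrt(VarX)*sqrt(VarY)) = -0.5175

-0.5175


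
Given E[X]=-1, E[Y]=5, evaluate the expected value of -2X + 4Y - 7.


E[-2X + 4Y - 7] = -2*E[X] + 4*E[Y] - 7
= (-2)*(-1) + (4)*(5) + (-7)
= 2 + 20 - 7 = 15

15


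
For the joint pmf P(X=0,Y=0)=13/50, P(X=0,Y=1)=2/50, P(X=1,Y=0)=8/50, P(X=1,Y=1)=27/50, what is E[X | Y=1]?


P(Y=1) = 29/50
E[X|Y=1] = (0*2 + 1*27)/29 = 27/29

27/29


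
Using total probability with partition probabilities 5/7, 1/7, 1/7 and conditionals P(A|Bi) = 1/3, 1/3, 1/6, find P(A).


P(A) = P(A|B1)P(B1) + P(A|B2)P(B2) + P(A|B3)P(B3)
= 1/3*5/7 + 1/3*1/7 + 1/6*1/7
= 5/21 + 1/21 + 1/42 = 13/42

13/42


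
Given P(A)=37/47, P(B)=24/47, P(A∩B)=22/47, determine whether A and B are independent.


P(A)*P(B) = 37/47*24/47 = 888/2209
P(A∩B) = 22/47 != 888/2209, so not independent

No, A and B are not independent


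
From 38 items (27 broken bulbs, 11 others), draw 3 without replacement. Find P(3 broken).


P(X=3) = C(27,3)*C(11,0) / C(38,3)
= 2925*1 / 8436
= 2925/8436 = 975/2812

975/2812


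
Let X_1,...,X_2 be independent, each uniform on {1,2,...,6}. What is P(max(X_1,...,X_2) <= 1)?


P(max <= 1) = P(all X_i <= 1) = (P(X_1 <= 1))^2
= (1/6)^2 = 1/36

1/36


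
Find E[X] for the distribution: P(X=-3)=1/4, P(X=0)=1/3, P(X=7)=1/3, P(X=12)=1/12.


E[X] = sum(x * P(x))
= -3*1/4 + 0*1/3 + 7*1/3 + 12*1/12
= 31/12

31/12


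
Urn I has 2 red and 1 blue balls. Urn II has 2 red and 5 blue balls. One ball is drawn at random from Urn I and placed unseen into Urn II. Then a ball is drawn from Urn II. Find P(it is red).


P(transfer red) = 2/3; P(transfer blue) = 1/3
If red transferred: Urn II has 3 red of 8, so P(red|red moved) = 3/8
If blue transferred: Urn II has 2 red of 8, so P(red|blue moved) = 1/4
By total probability: P(red) = 2/3*3/8 + 1/3*1/4 = 1/3

1/3


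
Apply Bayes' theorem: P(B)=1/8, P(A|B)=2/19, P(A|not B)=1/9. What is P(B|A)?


P(A) = P(A|B)P(B) + P(A|B')P(B') = 2/19*1/8 + 1/9*7/8 = 151/1368
P(B|A) = P(A|B)P(B)/P(A) = (1/76)/(151/1368) = 18/151

18/151


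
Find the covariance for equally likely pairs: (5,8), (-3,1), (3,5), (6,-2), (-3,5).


E[X]=8/5, E[Y]=17/5, E[XY]=5
Cov(X,Y) = E[XY] - E[X]E[Y] = 5 - 8/5*17/5 = -11/25

-11/25


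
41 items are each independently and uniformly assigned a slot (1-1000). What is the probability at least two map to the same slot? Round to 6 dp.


P(all different) = prod((1000-i)/1000 for i=0..40) = 0.435483
P(at least one match) = 1 - 0.435483 = 0.564517

0.564517


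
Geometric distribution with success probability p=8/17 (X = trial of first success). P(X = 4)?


P(X=4) = (1-p)^3 * p = (9/17)^3 * 8/17
= 729/4913 * 8/17 = 5832/83521

5832/83521


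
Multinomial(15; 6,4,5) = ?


15! = 1307674368000
Denominator: 6!=720 * 4!=24 * 5!=120
Coefficient = 1307674368000 / 2073600 = 630630

630630


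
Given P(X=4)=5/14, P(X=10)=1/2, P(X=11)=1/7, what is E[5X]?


E[5X] = sum(g(x)*P(x))
= 20*5/14 + 50*1/2 + 55*1/7
= 40

40


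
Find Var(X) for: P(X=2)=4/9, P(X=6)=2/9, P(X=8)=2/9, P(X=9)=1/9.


E[X] = 5, E[X^2] = 33
Var(X) = E[X^2] - (E[X])^2 = 33 - (5)^2 = 8

8


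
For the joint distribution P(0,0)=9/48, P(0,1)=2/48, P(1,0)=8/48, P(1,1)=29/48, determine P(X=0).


P(X=0) = P(0,0)+P(0,1) = 9/48 + 2/48 = 11/48

11/48


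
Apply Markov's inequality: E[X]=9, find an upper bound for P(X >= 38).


Markov: P(X >= a) <= E[X]/a
P(X >= 38) <= 9/38

9/38


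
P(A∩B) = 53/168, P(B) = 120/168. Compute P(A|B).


P(A|B) = P(A∩B)/P(B) = (53/168)/(120/168) = 53/120

53/120


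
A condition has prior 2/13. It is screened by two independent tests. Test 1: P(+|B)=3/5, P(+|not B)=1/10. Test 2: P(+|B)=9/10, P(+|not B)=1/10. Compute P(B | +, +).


After test 1: P(+) = 3/5*2/13 + 1/10*11/13 = 23/130
P(B|+) = (6/65)/(23/130) = 12/23
After test 2 (use post1 as new prior): P(+) = 9/10*12/23 + 1/10*11/23 = 119/230
P(B|+,+) = (54/115)/(119/230) = 108/119

108/119


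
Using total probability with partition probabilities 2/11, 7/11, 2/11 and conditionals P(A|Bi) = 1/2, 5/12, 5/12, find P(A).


P(A) = P(A|B1)P(B1) + P(A|B2)P(B2) + P(A|B3)P(B3)
= 1/2*2/11 + 5/12*7/11 + 5/12*2/11
= 1/11 + 35/132 + 5/66 = 19/44

19/44


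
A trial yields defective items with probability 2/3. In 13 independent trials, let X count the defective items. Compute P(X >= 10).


P(X>=10) = P(X=10) + P(X=11) + P(X=12) + P(X=13)
= 292864/1594323 + 53248/531441 + 53248/1594323 + 8192/1594323
= 514048/1594323

514048/1594323


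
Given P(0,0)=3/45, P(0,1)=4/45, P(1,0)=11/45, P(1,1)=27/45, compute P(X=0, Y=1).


Read from table: P(X=0, Y=1) = 4/45

4/45


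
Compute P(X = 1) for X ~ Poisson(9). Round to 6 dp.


P(X=1) = e^(-9) * 9^1 / 1!
≈ 0.0001234098041 * 9 / 1
≈ 0.001111

0.001111


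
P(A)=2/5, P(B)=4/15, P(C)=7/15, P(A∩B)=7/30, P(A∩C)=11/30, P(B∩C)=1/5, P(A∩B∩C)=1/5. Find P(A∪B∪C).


P(A∪B∪C) = P(A)+P(B)+P(C) - P(AB)-P(AC)-P(BC) + P(ABC)
= 2/5+4/15+7/15 - 7/30-11/30-1/5 + 1/5
= 8/15

8/15


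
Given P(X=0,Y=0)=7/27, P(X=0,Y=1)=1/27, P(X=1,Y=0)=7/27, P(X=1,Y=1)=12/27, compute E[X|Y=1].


P(Y=1) = 13/27
E[X|Y=1] = (0*1 + 1*12)/13 = 12/13

12/13


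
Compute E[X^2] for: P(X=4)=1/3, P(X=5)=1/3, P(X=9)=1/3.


E[X^2] = sum(x^2 * P(x))
= 16*1/3 + 25*1/3 + 81*1/3
= 122/3

122/3


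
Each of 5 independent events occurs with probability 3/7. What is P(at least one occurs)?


P(at least one) = 1 - P(none)
P(none) = (1 - 3/7)^5 = (4/7)^5 = 1024/16807
P(at least one) = 1 - 1024/16807 = 15783/16807

15783/16807


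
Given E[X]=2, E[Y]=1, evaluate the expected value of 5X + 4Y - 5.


E[5X + 4Y - 5] = 5*E[X] + 4*E[Y] - 5
= (5)*(2) + (4)*(1) + (-5)
= 10 + 4 - 5 = 9

9
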